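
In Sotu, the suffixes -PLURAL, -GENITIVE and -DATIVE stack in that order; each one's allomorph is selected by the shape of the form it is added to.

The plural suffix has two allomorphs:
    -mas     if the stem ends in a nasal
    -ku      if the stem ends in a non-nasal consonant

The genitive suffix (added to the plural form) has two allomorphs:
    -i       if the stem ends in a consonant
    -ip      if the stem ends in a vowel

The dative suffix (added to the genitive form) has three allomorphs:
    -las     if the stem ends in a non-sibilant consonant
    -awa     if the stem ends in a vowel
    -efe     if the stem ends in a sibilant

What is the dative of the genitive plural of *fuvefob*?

The final consonant of *fuvefob* is /b/, which is non-nasal, so the plural suffix is -ku, giving *fuvefobku*.
The plural form *fuvefobku* — final sound /u/ (a vowel) → -ip → *fuvefobkuip*.
The genitive form *fuvefobkuip*: final sound = /p/, a non-sibilant consonant → -las → *fuvefobkuiplas*.

fuvefobkuiplas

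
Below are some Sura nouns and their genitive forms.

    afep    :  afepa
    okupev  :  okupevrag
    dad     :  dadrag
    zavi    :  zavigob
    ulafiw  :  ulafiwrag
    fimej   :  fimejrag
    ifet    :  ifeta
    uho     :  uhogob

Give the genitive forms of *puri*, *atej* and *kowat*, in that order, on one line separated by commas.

Looking at the final sound of each stem: -a when the stem ends in a voiceless consonant (*afep*, *ifet*); -rag when the stem ends in a voiced consonant (*okupev*, *dad*, *ulafiw*, *fimej*); -gob when the stem ends in a vowel (*zavi*, *uho*).
Since the final sound of *puri* is /i/ (a vowel), it takes -gob, giving *purigob*.
*atej* — final sound /j/ (a voiced consonant) → -rag → *atejrag*.
The final sound of *kowat* is /t/, which is a voiceless consonant, so the suffix is -a, giving *kowata*.

purigob, atejrag, kowata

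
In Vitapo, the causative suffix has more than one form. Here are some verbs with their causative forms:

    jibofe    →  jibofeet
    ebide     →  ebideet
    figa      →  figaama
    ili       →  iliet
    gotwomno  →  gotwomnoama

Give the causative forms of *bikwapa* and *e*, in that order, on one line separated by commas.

bikwapaama, eet

The alternation tracks the last vowel of the stem — -et when the last vowel of the stem is a front vowel (*jibofe*, *ebide*, *ili*); -ama when the last vowel of the stem is a back vowel (*figa*, *gotwomno*).
The last vowel of *bikwapa* is /a/, which is a back vowel, so the suffix is -ama, giving *bikwapaama*.
The last vowel of *e* is /e/, which is a front vowel, so the suffix is -et, giving *eet*.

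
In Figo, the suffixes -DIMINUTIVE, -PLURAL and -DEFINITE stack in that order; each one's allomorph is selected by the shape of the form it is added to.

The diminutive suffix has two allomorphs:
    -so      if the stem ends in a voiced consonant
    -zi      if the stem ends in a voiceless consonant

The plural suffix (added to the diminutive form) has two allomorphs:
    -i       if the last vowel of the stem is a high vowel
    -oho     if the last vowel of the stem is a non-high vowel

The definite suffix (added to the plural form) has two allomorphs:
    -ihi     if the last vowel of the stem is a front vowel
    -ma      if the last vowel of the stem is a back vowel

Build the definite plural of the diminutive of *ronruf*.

ronrufziiihi

*ronruf*: final consonant = /f/, voiceless → -zi → *ronrufzi*.
The diminutive form *ronrufzi* — last vowel /i/ (a high vowel) → -i → *ronrufzii*.
The plural form *ronrufzii* — last vowel /i/ (a front vowel) → -ihi → *ronrufziiihi*.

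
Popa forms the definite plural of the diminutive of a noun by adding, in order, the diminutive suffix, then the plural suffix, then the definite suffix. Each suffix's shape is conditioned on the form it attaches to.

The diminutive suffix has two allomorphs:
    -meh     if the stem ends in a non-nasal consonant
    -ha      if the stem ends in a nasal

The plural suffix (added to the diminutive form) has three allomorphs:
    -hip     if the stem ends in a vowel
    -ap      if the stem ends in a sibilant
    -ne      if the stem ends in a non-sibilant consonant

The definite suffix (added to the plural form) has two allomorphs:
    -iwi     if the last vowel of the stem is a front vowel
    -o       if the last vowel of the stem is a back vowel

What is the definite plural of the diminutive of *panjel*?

The final consonant of *panjel* is /l/, which is non-nasal, so the diminutive suffix is -meh, giving *panjelmeh*.
The final sound of the diminutive form *panjelmeh* is /h/, which is a non-sibilant consonant, so the plural suffix is -ne, giving *panjelmehne*.
The last vowel of the plural form *panjelmehne* is /e/, which is a front vowel, so the definite suffix is -iwi, giving *panjelmehneiwi*.

panjelmehneiwi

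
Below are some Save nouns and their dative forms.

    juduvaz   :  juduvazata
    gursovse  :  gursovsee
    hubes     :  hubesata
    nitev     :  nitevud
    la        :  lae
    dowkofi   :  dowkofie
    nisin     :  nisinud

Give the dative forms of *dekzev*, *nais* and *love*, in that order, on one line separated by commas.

dekzevud, naisata, lovee

The alternation tracks the final sound of the stem — -ata when the stem ends in a sibilant (*juduvaz*, *hubes*); -ud when the stem ends in a non-sibilant consonant (*nitev*, *nisin*); -e when the stem ends in a vowel (*gursovse*, *la*, *dowkofi*).
Since the final sound of *dekzev* is /v/ (a non-sibilant consonant), it takes -ud, giving *dekzevud*.
*nais* — final sound /s/ (a sibilant) → -ata → *naisata*.
*love* — final sound /e/ (a vowel) → -e → *lovee*.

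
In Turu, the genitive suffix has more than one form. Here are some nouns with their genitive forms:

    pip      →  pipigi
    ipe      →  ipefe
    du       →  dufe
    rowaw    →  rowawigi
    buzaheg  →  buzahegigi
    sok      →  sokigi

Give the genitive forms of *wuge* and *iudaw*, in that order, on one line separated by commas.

Looking at the final sound of each stem: -igi when the stem ends in a consonant (*pip*, *rowaw*, *buzaheg*, *sok*); -fe when the stem ends in a vowel (*ipe*, *du*).
Since the final sound of *wuge* is /e/ (a vowel), it takes -fe, giving *wugefe*.
Since the final sound of *iudaw* is /w/ (a consonant), it takes -igi, giving *iudawigi*.

wugefe, iudawigi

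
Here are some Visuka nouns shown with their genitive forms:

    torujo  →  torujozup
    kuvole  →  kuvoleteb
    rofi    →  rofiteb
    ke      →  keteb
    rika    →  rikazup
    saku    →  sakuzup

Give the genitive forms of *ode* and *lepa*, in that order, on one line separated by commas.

odeteb, lepazup

The pattern is front/back vowel harmony: -teb when the last vowel of the stem is a front vowel (*kuvole*, *rofi*, *ke*); -zup when the last vowel of the stem is a back vowel (*torujo*, *rika*, *saku*).
*ode*: last vowel = /e/, a front vowel → -teb → *odeteb*.
*lepa*: last vowel = /a/, a back vowel → -zup → *lepazup*.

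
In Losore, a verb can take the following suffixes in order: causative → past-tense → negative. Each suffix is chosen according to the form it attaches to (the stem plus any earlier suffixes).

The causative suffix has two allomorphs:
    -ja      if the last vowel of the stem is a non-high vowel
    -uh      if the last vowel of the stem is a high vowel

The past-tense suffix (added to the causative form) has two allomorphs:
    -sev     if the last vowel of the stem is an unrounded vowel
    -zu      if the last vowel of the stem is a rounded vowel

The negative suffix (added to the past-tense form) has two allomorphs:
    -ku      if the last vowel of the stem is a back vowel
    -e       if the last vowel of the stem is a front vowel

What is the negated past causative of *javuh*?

The last vowel of *javuh* is /u/, which is a high vowel, so the causative suffix is -uh, giving *javuhuh*.
The causative form *javuhuh*: last vowel = /u/, a rounded vowel → -zu → *javuhuhzu*.
The past-tense form *javuhuhzu* — last vowel /u/ (a back vowel) → -ku → *javuhuhzuku*.

javuhuhzuku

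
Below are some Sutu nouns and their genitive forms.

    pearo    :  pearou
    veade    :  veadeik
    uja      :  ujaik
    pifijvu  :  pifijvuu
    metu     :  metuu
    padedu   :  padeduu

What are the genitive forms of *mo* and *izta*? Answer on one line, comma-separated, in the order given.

mou, iztaik

Looking at the last vowel of each stem: -u when the last vowel of the stem is a rounded vowel (*pearo*, *pifijvu*, *metu*, *padedu*); -ik when the last vowel of the stem is an unrounded vowel (*veade*, *uja*).
Since the last vowel of *mo* is /o/ (a rounded vowel), it takes -u, giving *mou*.
The last vowel of *izta* is /a/, which is an unrounded vowel, so the suffix is -ik, giving *iztaik*.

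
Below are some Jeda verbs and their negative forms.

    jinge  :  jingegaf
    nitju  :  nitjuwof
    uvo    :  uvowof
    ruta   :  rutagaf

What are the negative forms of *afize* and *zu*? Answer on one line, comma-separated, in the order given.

The pattern is rounding harmony: -wof when the last vowel of the stem is a rounded vowel (*nitju*, *uvo*); -gaf when the last vowel of the stem is an unrounded vowel (*jinge*, *ruta*).
The last vowel of *afize* is /e/, which is an unrounded vowel, so the suffix is -gaf, giving *afizegaf*.
Since the last vowel of *zu* is /u/ (a rounded vowel), it takes -wof, giving *zuwof*.

afizegaf, zuwof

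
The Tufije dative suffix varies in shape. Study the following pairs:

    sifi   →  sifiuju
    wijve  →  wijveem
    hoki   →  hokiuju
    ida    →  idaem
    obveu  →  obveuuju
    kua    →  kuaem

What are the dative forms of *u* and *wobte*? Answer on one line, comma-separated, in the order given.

Looking at the last vowel of each stem: -uju when the last vowel of the stem is a high vowel (*sifi*, *hoki*, *obveu*); -em when the last vowel of the stem is a non-high vowel (*wijve*, *ida*, *kua*).
*u* — last vowel /u/ (a high vowel) → -uju → *uuju*.
*wobte*: last vowel = /e/, a non-high vowel → -em → *wobteem*.

uuju, wobteem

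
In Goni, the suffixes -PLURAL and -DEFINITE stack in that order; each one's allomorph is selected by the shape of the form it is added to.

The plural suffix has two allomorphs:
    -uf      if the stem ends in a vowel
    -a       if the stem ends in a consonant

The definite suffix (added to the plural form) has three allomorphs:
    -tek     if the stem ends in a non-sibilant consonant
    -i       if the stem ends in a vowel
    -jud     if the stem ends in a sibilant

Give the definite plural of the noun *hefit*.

*hefit*: final sound = /t/, a consonant → -a → *hefita*.
The final sound of the plural form *hefita* is /a/, which is a vowel, so the definite suffix is -i, giving *hefitai*.

hefitai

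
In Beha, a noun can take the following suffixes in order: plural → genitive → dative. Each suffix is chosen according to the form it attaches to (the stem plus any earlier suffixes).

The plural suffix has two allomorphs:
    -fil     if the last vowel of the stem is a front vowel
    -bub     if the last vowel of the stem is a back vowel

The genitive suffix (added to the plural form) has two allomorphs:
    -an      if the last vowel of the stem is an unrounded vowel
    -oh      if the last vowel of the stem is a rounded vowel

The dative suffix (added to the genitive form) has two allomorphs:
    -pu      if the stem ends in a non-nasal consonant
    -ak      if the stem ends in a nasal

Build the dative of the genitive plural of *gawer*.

*gawer* — last vowel /e/ (a front vowel) → -fil → *gawerfil*.
Since the last vowel of the plural form *gawerfil* is /i/ (an unrounded vowel), it takes -an, giving *gawerfilan*.
The final consonant of the genitive form *gawerfilan* is /n/, which is a nasal, so the dative suffix is -ak, giving *gawerfilanak*.

gawerfilanak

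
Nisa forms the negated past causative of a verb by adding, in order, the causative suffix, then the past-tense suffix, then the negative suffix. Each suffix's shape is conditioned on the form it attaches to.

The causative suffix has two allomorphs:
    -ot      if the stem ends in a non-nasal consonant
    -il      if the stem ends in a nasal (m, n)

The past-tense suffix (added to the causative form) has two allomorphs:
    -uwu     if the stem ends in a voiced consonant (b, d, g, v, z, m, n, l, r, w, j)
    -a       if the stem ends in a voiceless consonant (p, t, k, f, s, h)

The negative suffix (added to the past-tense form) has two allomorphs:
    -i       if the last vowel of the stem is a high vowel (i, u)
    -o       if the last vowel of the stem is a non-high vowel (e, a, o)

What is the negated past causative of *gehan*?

gehaniluwui

*gehan*: final consonant = /n/, a nasal → -il → *gehanil*.
The causative form *gehanil* — final consonant /l/ (voiced) → -uwu → *gehaniluwu*.
Since the last vowel of the past-tense form *gehaniluwu* is /u/ (a high vowel), it takes -i, giving *gehaniluwui*.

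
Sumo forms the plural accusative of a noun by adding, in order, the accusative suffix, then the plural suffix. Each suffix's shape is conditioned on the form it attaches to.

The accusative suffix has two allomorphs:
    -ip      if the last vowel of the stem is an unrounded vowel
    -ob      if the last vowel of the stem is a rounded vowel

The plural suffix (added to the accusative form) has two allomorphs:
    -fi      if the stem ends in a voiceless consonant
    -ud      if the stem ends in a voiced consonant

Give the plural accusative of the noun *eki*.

ekiipfi

*eki* — last vowel /i/ (an unrounded vowel) → -ip → *ekiip*.
The accusative form *ekiip* — final consonant /p/ (voiceless) → -fi → *ekiipfi*.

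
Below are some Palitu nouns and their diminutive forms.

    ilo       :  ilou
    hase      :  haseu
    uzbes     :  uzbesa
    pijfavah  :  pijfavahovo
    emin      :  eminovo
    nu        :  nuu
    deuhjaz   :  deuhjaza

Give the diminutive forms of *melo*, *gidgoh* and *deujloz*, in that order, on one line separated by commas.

melou, gidgohovo, deujloza

The pattern is sibilance of the final sound: -a when the stem ends in a sibilant (*uzbes*, *deuhjaz*); -ovo when the stem ends in a non-sibilant consonant (*pijfavah*, *emin*); -u when the stem ends in a vowel (*ilo*, *hase*, *nu*).
*melo* — final sound /o/ (a vowel) → -u → *melou*.
Since the final sound of *gidgoh* is /h/ (a non-sibilant consonant), it takes -ovo, giving *gidgohovo*.
*deujloz* — final sound /z/ (a sibilant) → -a → *deujloza*.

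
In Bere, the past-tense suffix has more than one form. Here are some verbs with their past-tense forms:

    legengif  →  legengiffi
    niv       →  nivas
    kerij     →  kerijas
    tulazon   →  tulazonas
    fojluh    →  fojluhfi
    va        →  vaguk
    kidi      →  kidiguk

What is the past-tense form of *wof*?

woffi

Looking at the final sound of each stem: -fi when the stem ends in a voiceless consonant (*legengif*, *fojluh*); -as when the stem ends in a voiced consonant (*niv*, *kerij*, *tulazon*); -guk when the stem ends in a vowel (*va*, *kidi*).
The final sound of *wof* is /f/, which is a voiceless consonant, so the suffix is -fi, giving *woffi*.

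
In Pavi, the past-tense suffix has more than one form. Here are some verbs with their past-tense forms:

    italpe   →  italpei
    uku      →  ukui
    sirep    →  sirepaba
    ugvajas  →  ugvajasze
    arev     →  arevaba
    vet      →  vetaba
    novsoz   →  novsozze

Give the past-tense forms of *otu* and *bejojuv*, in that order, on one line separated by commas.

The pattern is sibilance of the final sound: -ze when the stem ends in a sibilant (*ugvajas*, *novsoz*); -aba when the stem ends in a non-sibilant consonant (*sirep*, *arev*, *vet*); -i when the stem ends in a vowel (*italpe*, *uku*).
*otu*: final sound = /u/, a vowel → -i → *otui*.
Since the final sound of *bejojuv* is /v/ (a non-sibilant consonant), it takes -aba, giving *bejojuvaba*.

otui, bejojuvaba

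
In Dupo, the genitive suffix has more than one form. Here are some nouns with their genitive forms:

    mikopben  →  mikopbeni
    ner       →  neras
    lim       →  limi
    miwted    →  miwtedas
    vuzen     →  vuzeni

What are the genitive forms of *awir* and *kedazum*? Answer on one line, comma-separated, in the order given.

The suffix is conditioned by the final consonant: -i when the stem ends in a nasal (*mikopben*, *lim*, *vuzen*); -as when the stem ends in a non-nasal consonant (*ner*, *miwted*).
*awir*: final consonant = /r/, non-nasal → -as → *awiras*.
Since the final consonant of *kedazum* is /m/ (a nasal), it takes -i, giving *kedazumi*.

awiras, kedazumi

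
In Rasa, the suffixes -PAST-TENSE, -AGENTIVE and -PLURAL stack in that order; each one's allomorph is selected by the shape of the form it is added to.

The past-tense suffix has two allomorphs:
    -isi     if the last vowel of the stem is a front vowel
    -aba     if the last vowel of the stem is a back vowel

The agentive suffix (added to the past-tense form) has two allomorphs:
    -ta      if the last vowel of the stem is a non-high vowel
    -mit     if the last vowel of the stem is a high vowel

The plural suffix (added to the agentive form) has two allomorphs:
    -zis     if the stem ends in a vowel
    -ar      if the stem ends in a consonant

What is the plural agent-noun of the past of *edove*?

*edove* — last vowel /e/ (a front vowel) → -isi → *edoveisi*.
The past-tense form *edoveisi*: last vowel = /i/, a high vowel → -mit → *edoveisimit*.
The final sound of the agentive form *edoveisimit* is /t/, which is a consonant, so the plural suffix is -ar, giving *edoveisimitar*.

edoveisimitar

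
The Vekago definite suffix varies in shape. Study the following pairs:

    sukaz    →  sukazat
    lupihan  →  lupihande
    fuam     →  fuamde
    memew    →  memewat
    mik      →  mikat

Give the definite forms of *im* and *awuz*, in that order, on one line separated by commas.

The pattern is nasality of the final consonant: -de when the stem ends in a nasal (*lupihan*, *fuam*); -at when the stem ends in a non-nasal consonant (*sukaz*, *memew*, *mik*).
The final consonant of *im* is /m/, which is a nasal, so the suffix is -de, giving *imde*.
*awuz* — final consonant /z/ (non-nasal) → -at → *awuzat*.

imde, awuzat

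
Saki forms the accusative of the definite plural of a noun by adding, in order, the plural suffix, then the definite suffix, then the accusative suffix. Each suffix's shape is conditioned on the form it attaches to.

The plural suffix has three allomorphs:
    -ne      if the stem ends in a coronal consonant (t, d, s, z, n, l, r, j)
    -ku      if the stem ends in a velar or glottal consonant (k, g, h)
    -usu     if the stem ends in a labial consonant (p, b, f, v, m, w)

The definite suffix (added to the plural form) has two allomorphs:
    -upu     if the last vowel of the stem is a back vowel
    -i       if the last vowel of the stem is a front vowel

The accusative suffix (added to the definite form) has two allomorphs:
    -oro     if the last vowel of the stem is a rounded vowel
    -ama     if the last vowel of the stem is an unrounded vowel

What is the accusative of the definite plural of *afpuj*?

The final consonant of *afpuj* is /j/, which is coronal, so the plural suffix is -ne, giving *afpujne*.
The last vowel of the plural form *afpujne* is /e/, which is a front vowel, so the definite suffix is -i, giving *afpujnei*.
The definite form *afpujnei*: last vowel = /i/, an unrounded vowel → -ama → *afpujneiama*.

afpujneiama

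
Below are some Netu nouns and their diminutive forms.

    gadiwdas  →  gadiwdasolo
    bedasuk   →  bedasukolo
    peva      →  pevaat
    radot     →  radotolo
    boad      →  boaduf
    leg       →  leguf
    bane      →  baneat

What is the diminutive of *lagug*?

The suffix is conditioned by the final sound: -olo when the stem ends in a voiceless consonant (*gadiwdas*, *bedasuk*, *radot*); -uf when the stem ends in a voiced consonant (*boad*, *leg*); -at when the stem ends in a vowel (*peva*, *bane*).
*lagug* — final sound /g/ (a voiced consonant) → -uf → *laguguf*.

laguguf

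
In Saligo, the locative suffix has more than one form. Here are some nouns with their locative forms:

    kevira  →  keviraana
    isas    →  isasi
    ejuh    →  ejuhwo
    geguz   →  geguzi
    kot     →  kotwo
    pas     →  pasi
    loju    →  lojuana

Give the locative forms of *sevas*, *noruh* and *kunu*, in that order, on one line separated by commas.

The suffix is conditioned by the final sound: -i when the stem ends in a sibilant (*isas*, *geguz*, *pas*); -wo when the stem ends in a non-sibilant consonant (*ejuh*, *kot*); -ana when the stem ends in a vowel (*kevira*, *loju*).
Since the final sound of *sevas* is /s/ (a sibilant), it takes -i, giving *sevasi*.
*noruh* — final sound /h/ (a non-sibilant consonant) → -wo → *noruhwo*.
*kunu*: final sound = /u/, a vowel → -ana → *kunuana*.

sevasi, noruhwo, kunuana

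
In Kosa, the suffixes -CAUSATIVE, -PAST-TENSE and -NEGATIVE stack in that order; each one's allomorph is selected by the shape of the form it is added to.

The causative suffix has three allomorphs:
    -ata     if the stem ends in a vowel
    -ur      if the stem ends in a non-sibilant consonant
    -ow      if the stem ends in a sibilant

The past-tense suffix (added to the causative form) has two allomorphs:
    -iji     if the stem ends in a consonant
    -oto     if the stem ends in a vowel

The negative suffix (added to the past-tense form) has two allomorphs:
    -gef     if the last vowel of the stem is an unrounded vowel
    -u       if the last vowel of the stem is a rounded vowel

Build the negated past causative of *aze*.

Since the final sound of *aze* is /e/ (a vowel), it takes -ata, giving *azeata*.
The final sound of the causative form *azeata* is /a/, which is a vowel, so the past-tense suffix is -oto, giving *azeataoto*.
Since the last vowel of the past-tense form *azeataoto* is /o/ (a rounded vowel), it takes -u, giving *azeataotou*.

azeataotou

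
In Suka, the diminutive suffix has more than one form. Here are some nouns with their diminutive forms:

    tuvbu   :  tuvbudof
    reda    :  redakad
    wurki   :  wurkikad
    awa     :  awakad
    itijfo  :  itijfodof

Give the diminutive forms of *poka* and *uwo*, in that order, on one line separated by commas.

pokakad, uwodof

The suffix is conditioned by the last vowel: -dof when the last vowel of the stem is a rounded vowel (*tuvbu*, *itijfo*); -kad when the last vowel of the stem is an unrounded vowel (*reda*, *wurki*, *awa*).
Since the last vowel of *poka* is /a/ (an unrounded vowel), it takes -kad, giving *pokakad*.
*uwo* — last vowel /o/ (a rounded vowel) → -dof → *uwodof*.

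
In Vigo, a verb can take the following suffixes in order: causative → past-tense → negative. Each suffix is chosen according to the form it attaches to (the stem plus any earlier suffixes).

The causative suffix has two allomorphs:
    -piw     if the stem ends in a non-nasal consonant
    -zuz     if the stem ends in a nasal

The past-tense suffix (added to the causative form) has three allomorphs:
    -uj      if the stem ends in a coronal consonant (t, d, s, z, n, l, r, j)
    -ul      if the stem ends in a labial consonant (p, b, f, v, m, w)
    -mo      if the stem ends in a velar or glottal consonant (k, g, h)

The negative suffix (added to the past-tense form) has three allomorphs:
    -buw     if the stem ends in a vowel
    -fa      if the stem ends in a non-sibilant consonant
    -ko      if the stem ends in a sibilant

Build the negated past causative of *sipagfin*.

The final consonant of *sipagfin* is /n/, which is a nasal, so the causative suffix is -zuz, giving *sipagfinzuz*.
The causative form *sipagfinzuz* — final consonant /z/ (coronal) → -uj → *sipagfinzuzuj*.
The past-tense form *sipagfinzuzuj* — final sound /j/ (a non-sibilant consonant) → -fa → *sipagfinzuzujfa*.

sipagfinzuzujfa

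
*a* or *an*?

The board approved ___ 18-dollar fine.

The indefinite article is chosen by the initial *sound* of the following word, not its spelling.
The number *18* is spoken "eighteen", beginning with /ˌeɪˈtiːn/ — a vowel sound.
So the article is *an*: The board approved an 18-dollar fine.

an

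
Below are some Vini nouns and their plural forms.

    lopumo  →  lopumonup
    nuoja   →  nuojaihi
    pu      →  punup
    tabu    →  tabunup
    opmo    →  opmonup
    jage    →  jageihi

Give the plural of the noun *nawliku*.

nawlikunup

The pattern is rounding harmony: -nup when the last vowel of the stem is a rounded vowel (*lopumo*, *pu*, *tabu*, *opmo*); -ihi when the last vowel of the stem is an unrounded vowel (*nuoja*, *jage*).
*nawliku*: last vowel = /u/, a rounded vowel → -nup → *nawlikunup*.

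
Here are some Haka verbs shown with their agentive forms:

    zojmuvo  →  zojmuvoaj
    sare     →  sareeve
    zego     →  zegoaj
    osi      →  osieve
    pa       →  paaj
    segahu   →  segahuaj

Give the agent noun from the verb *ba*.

baaj

The suffix is conditioned by the last vowel: -eve when the last vowel of the stem is a front vowel (*sare*, *osi*); -aj when the last vowel of the stem is a back vowel (*zojmuvo*, *zego*, *pa*, *segahu*).
*ba*: last vowel = /a/, a back vowel → -aj → *baaj*.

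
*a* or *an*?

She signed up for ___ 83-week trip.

an

The indefinite article is chosen by the initial *sound* of the following word, not its spelling.
The number *83* is spoken "eighty-…", beginning with /ˈeɪti/ — a vowel sound.
So the article is *an*: She signed up for an 83-week trip.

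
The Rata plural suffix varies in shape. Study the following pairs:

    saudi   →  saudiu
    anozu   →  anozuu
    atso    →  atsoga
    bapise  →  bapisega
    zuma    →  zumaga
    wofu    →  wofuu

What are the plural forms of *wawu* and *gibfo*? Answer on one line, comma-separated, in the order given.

The alternation tracks the last vowel of the stem — -u when the last vowel of the stem is a high vowel (*saudi*, *anozu*, *wofu*); -ga when the last vowel of the stem is a non-high vowel (*atso*, *bapise*, *zuma*).
*wawu*: last vowel = /u/, a high vowel → -u → *wawuu*.
*gibfo*: last vowel = /o/, a non-high vowel → -ga → *gibfoga*.

wawuu, gibfoga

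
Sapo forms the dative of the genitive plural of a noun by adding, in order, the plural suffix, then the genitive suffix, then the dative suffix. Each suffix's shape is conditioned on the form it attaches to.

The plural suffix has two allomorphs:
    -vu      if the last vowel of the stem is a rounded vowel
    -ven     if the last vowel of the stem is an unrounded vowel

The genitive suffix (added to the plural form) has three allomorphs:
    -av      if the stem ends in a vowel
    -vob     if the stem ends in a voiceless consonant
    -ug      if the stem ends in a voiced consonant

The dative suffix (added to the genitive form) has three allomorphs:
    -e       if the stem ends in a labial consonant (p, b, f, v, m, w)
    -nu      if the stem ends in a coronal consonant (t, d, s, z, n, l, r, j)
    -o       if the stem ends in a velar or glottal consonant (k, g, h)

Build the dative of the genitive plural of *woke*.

The last vowel of *woke* is /e/, which is an unrounded vowel, so the plural suffix is -ven, giving *wokeven*.
The plural form *wokeven* — final sound /n/ (a voiced consonant) → -ug → *wokevenug*.
The final consonant of the genitive form *wokevenug* is /g/, which is velar/glottal, so the dative suffix is -o, giving *wokevenugo*.

wokevenugo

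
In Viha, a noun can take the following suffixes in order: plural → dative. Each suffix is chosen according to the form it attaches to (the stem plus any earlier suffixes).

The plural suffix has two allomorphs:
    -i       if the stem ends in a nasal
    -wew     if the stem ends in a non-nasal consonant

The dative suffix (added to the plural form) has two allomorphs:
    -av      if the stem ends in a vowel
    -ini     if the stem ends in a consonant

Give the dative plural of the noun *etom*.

*etom*: final consonant = /m/, a nasal → -i → *etomi*.
The final sound of the plural form *etomi* is /i/, which is a vowel, so the dative suffix is -av, giving *etomiav*.

etomiav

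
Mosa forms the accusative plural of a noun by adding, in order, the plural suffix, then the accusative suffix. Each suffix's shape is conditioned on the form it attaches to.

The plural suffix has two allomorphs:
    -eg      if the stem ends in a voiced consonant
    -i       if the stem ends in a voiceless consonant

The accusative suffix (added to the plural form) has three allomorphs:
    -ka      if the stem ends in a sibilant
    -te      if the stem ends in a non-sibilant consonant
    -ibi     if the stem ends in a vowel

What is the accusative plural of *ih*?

The final consonant of *ih* is /h/, which is voiceless, so the plural suffix is -i, giving *ihi*.
The final sound of the plural form *ihi* is /i/, which is a vowel, so the accusative suffix is -ibi, giving *ihiibi*.

ihiibi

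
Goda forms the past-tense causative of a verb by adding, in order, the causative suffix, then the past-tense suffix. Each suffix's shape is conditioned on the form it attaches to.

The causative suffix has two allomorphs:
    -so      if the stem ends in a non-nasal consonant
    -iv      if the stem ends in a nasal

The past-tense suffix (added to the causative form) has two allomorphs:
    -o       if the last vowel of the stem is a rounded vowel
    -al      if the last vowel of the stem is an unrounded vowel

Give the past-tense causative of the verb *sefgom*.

*sefgom* — final consonant /m/ (a nasal) → -iv → *sefgomiv*.
The causative form *sefgomiv* — last vowel /i/ (an unrounded vowel) → -al → *sefgomival*.

sefgomival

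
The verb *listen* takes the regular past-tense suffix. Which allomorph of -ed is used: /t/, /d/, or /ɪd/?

/d/

The stem *listen* ends in a voiced sound other than /d/.
The -ed suffix is realized as /ɪd/ after /t, d/; as /t/ after other voiceless consonants; and as /d/ after other voiced sounds.
So -ed on *listen* is pronounced /d/.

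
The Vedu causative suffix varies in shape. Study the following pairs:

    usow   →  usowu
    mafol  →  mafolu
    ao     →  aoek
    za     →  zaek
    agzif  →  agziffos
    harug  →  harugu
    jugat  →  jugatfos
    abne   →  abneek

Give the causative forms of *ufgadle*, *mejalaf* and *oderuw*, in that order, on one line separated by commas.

ufgadleek, mejalaffos, oderuwu

Looking at the final sound of each stem: -fos when the stem ends in a voiceless consonant (*agzif*, *jugat*); -u when the stem ends in a voiced consonant (*usow*, *mafol*, *harug*); -ek when the stem ends in a vowel (*ao*, *za*, *abne*).
*ufgadle*: final sound = /e/, a vowel → -ek → *ufgadleek*.
*mejalaf* — final sound /f/ (a voiceless consonant) → -fos → *mejalaffos*.
The final sound of *oderuw* is /w/, which is a voiced consonant, so the suffix is -u, giving *oderuwu*.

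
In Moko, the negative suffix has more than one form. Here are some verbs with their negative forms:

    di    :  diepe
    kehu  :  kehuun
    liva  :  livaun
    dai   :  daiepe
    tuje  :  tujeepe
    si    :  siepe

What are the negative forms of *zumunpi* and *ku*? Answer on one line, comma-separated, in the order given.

Looking at the last vowel of each stem: -epe when the last vowel of the stem is a front vowel (*di*, *dai*, *tuje*, *si*); -un when the last vowel of the stem is a back vowel (*kehu*, *liva*).
*zumunpi*: last vowel = /i/, a front vowel → -epe → *zumunpiepe*.
*ku* — last vowel /u/ (a back vowel) → -un → *kuun*.

zumunpiepe, kuun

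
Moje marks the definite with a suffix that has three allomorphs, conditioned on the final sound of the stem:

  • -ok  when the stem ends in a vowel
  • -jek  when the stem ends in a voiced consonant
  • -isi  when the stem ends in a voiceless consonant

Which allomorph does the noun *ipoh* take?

-isi

The final sound of *ipoh* is /h/, which is a voiceless consonant, so the suffix is -isi.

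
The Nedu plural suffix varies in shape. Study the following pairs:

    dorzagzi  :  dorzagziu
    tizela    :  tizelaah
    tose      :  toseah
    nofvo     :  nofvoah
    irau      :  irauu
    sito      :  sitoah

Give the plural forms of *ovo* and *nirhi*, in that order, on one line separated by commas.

ovoah, nirhiu

The suffix is conditioned by the last vowel: -u when the last vowel of the stem is a high vowel (*dorzagzi*, *irau*); -ah when the last vowel of the stem is a non-high vowel (*tizela*, *tose*, *nofvo*, *sito*).
The last vowel of *ovo* is /o/, which is a non-high vowel, so the suffix is -ah, giving *ovoah*.
Since the last vowel of *nirhi* is /i/ (a high vowel), it takes -u, giving *nirhiu*.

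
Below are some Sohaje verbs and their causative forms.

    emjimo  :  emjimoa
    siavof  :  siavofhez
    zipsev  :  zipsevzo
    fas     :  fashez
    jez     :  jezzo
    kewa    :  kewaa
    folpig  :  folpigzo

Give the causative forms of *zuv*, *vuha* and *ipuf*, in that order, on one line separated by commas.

zuvzo, vuhaa, ipufhez

The alternation tracks the final sound of the stem — -hez when the stem ends in a voiceless consonant (*siavof*, *fas*); -zo when the stem ends in a voiced consonant (*zipsev*, *jez*, *folpig*); -a when the stem ends in a vowel (*emjimo*, *kewa*).
*zuv*: final sound = /v/, a voiced consonant → -zo → *zuvzo*.
Since the final sound of *vuha* is /a/ (a vowel), it takes -a, giving *vuhaa*.
*ipuf*: final sound = /f/, a voiceless consonant → -hez → *ipufhez*.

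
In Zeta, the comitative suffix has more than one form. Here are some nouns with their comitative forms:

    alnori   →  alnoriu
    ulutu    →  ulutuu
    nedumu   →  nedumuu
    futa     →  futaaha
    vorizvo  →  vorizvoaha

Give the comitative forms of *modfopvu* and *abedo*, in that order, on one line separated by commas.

modfopvuu, abedoaha

Looking at the last vowel of each stem: -u when the last vowel of the stem is a high vowel (*alnori*, *ulutu*, *nedumu*); -aha when the last vowel of the stem is a non-high vowel (*futa*, *vorizvo*).
*modfopvu* — last vowel /u/ (a high vowel) → -u → *modfopvuu*.
Since the last vowel of *abedo* is /o/ (a non-high vowel), it takes -aha, giving *abedoaha*.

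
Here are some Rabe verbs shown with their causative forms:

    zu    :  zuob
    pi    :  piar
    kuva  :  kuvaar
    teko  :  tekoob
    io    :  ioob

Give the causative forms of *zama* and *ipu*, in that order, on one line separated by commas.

The suffix is conditioned by the last vowel: -ob when the last vowel of the stem is a rounded vowel (*zu*, *teko*, *io*); -ar when the last vowel of the stem is an unrounded vowel (*pi*, *kuva*).
The last vowel of *zama* is /a/, which is an unrounded vowel, so the suffix is -ar, giving *zamaar*.
*ipu* — last vowel /u/ (a rounded vowel) → -ob → *ipuob*.

zamaar, ipuob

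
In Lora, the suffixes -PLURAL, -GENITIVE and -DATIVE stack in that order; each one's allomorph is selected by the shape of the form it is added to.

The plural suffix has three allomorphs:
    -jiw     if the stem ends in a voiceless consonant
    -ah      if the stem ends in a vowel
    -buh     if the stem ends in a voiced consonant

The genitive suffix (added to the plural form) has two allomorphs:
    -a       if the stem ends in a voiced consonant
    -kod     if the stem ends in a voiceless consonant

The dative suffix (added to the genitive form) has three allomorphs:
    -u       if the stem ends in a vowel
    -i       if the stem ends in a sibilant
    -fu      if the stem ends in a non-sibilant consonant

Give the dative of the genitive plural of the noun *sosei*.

soseiahkodfu

*sosei* — final sound /i/ (a vowel) → -ah → *soseiah*.
Since the final consonant of the plural form *soseiah* is /h/ (voiceless), it takes -kod, giving *soseiahkod*.
The genitive form *soseiahkod*: final sound = /d/, a non-sibilant consonant → -fu → *soseiahkodfu*.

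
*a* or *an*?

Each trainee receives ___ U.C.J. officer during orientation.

The indefinite article is chosen by the initial *sound* of the following word, not its spelling.
The initialism *U.C.J.* is read letter by letter; the first letter, U, is pronounced /juː/, which begins with a consonant sound.
So the article is *a*: Each trainee receives a U.C.J. officer during orientation.

a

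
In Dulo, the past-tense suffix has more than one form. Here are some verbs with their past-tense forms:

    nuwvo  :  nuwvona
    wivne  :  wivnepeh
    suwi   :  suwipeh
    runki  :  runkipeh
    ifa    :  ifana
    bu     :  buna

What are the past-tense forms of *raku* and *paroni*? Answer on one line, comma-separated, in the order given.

The alternation tracks the last vowel of the stem — -peh when the last vowel of the stem is a front vowel (*wivne*, *suwi*, *runki*); -na when the last vowel of the stem is a back vowel (*nuwvo*, *ifa*, *bu*).
The last vowel of *raku* is /u/, which is a back vowel, so the suffix is -na, giving *rakuna*.
*paroni* — last vowel /i/ (a front vowel) → -peh → *paronipeh*.

rakuna, paronipeh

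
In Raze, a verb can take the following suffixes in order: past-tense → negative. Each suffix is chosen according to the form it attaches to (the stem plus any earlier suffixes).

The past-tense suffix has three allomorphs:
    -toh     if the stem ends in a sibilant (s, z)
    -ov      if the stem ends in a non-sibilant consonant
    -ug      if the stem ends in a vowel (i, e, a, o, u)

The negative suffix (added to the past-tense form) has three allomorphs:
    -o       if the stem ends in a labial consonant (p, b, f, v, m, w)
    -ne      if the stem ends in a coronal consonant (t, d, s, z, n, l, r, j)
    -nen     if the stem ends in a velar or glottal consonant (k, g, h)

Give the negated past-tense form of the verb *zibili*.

zibiliugnen

Since the final sound of *zibili* is /i/ (a vowel), it takes -ug, giving *zibiliug*.
The past-tense form *zibiliug* — final consonant /g/ (velar/glottal) → -nen → *zibiliugnen*.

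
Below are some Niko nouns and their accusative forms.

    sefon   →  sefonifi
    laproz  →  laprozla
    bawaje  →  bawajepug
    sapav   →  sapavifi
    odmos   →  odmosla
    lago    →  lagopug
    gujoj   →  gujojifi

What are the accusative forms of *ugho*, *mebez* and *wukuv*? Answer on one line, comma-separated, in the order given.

ughopug, mebezla, wukuvifi

The alternation tracks the final sound of the stem — -la when the stem ends in a sibilant (*laproz*, *odmos*); -ifi when the stem ends in a non-sibilant consonant (*sefon*, *sapav*, *gujoj*); -pug when the stem ends in a vowel (*bawaje*, *lago*).
*ugho* — final sound /o/ (a vowel) → -pug → *ughopug*.
*mebez* — final sound /z/ (a sibilant) → -la → *mebezla*.
Since the final sound of *wukuv* is /v/ (a non-sibilant consonant), it takes -ifi, giving *wukuvifi*.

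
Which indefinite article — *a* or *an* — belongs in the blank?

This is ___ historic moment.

a

The indefinite article is chosen by the initial *sound* of the following word, not its spelling.
*historic* begins with the sound /h/ (h is pronounced in standard usage) — a consonant sound.
So the article is *a*: This is a historic moment.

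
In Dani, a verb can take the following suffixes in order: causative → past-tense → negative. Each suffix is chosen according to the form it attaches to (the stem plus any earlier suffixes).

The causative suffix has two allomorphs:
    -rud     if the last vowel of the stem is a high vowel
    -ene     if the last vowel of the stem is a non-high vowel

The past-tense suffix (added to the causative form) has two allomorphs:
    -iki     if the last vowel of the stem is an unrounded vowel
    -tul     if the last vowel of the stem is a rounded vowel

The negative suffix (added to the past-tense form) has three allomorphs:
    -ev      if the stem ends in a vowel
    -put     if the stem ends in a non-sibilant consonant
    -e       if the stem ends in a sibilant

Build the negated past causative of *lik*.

Since the last vowel of *lik* is /i/ (a high vowel), it takes -rud, giving *likrud*.
The causative form *likrud*: last vowel = /u/, a rounded vowel → -tul → *likrudtul*.
Since the final sound of the past-tense form *likrudtul* is /l/ (a non-sibilant consonant), it takes -put, giving *likrudtulput*.

likrudtulput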